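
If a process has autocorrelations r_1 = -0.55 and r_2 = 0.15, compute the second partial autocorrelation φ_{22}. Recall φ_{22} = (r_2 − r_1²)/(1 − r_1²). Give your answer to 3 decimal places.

-0.219

φ_{22} = (r_2 − r_1²) / (1 − r_1²)
r_1² = (-0.55)² = 0.3025
Numerator = 0.15 − 0.3025 = -0.1525; denominator = 1 − 0.3025 = 0.6975
φ_{22} = -0.1525 / 0.6975 = -0.219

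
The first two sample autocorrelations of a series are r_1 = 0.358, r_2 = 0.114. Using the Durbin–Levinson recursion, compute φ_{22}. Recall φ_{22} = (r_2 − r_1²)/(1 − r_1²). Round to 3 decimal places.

-0.016

φ_{22} = (r_2 − r_1²) / (1 − r_1²)
r_1² = (0.358)² = 0.128164
Numerator = 0.114 − 0.1282 = -0.0142; denominator = 1 − 0.1282 = 0.8718
φ_{22} = -0.0142 / 0.8718 = -0.016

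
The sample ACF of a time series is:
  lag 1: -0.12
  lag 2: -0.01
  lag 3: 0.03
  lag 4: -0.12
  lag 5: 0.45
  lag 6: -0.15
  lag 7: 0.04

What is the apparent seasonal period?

5

The largest autocorrelation is r_5 = 0.45; the remaining lags stay at or below 0.04.
The dominant spike at lag 5 indicates a seasonal period of 5.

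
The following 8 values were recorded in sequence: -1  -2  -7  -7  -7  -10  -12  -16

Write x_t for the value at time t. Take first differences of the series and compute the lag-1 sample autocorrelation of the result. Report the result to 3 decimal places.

First differences Δx: -1, -5, 0, 0, -3, -2, -4
Mean of differences = -2.1429
Numerator Σ(Δx_t−Δx̄)(Δx_{t+1}−Δx̄) = -7.0204
Denominator Σ(Δx_t−Δx̄)² = 22.8571
r_1(Δx) = -7.0204 / 22.8571 = -0.307

-0.307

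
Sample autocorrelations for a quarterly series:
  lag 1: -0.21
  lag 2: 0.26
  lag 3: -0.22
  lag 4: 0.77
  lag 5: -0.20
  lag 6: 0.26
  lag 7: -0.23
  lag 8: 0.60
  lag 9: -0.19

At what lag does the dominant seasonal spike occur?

4

The largest autocorrelation is r_4 = 0.77, with a weaker echo at lag 8 (0.60); the remaining lags stay at or below 0.26.
The dominant spike at lag 4 indicates a seasonal period of 4.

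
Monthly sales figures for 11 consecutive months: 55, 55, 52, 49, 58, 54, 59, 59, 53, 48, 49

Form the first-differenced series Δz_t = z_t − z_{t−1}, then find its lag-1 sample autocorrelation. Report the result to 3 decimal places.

First differences Δz: 0, -3, -3, 9, -4, 5, 0, -6, -5, 1
Mean of differences = -0.6000
Numerator Σ(Δz_t−Δz̄)(Δz_{t+1}−Δz̄) = -53.5600
Denominator Σ(Δz_t−Δz̄)² = 198.4000
r_1(Δz) = -53.5600 / 198.4000 = -0.270

-0.270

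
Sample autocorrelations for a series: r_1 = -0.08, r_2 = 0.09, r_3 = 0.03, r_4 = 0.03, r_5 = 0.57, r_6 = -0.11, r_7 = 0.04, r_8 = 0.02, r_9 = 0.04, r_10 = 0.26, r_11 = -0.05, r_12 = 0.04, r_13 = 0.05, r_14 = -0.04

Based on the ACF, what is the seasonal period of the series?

5

The largest autocorrelation is r_5 = 0.57, with a weaker echo at lag 10 (0.26); the remaining lags stay at or below 0.09.
The dominant spike at lag 5 indicates a seasonal period of 5.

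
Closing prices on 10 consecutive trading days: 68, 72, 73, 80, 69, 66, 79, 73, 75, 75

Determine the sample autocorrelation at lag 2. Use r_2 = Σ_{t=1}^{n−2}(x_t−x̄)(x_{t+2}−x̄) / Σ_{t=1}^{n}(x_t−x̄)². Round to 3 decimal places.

Mean x̄ = (68 + 72 + 73 + 80 + 69 + 66 + 79 + 73 + 75 + 75)/10 = 73.0000
Numerator Σ_{t=1}^{8}(x_t−x̄)(x_{t+2}−x̄) = -68.0000
Denominator Σ(x_t−x̄)² = 184.0000
r_2 = -68.0000 / 184.0000 = -0.370

-0.370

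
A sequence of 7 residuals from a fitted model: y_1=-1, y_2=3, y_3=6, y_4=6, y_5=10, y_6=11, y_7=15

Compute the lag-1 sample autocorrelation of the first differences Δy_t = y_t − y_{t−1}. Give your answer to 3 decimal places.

First differences Δy: 4, 3, 0, 4, 1, 4
Mean of differences = 2.6667
Numerator Σ(Δy_t−Δȳ)(Δy_{t+1}−Δȳ) = -8.4444
Denominator Σ(Δy_t−Δȳ)² = 15.3333
r_1(Δy) = -8.4444 / 15.3333 = -0.551

-0.551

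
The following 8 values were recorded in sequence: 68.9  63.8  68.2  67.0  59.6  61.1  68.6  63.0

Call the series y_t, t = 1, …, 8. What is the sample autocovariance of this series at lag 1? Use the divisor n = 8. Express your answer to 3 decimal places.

Mean ȳ = (68.9 + 63.8 + 68.2 + 67.0 + 59.6 + 61.1 + 68.6 + 63.0)/8 = 65.0250
Deviations: 3.8750, -1.2250, 3.1750, 1.9750, -5.4250, -3.9250, 3.5750, -2.0250
Σ_{t=1}^{7}(y_t−ȳ)(y_{t+1}−ȳ) = -13.0581
γ_1 = -13.0581 / 8 = -1.632

-1.632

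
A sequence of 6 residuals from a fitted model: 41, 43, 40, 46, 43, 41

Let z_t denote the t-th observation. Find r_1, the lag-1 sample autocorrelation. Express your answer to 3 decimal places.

Mean z̄ = (41 + 43 + 40 + 46 + 43 + 41)/6 = 42.3333
Deviations from mean: -1.3333, 0.6667, -2.3333, 3.6667, 0.6667, -1.3333
Numerator Σ_{t=1}^{5}(z_t−z̄)(z_{t+1}−z̄) = -9.4444
Denominator Σ(z_t−z̄)² = 23.3333
r_1 = -9.4444 / 23.3333 = -0.405

-0.405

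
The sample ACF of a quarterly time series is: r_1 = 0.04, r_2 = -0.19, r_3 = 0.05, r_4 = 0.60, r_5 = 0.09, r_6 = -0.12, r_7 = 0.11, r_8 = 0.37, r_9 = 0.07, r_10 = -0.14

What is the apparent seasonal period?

4

The largest autocorrelation is r_4 = 0.60, with a weaker echo at lag 8 (0.37); the remaining lags stay at or below 0.11.
The dominant spike at lag 4 indicates a seasonal period of 4.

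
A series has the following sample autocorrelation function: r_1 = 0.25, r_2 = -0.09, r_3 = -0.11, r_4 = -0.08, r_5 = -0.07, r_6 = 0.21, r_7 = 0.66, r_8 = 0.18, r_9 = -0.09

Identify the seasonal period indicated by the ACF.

The largest autocorrelation is r_7 = 0.66; the remaining lags stay at or below 0.25.
The dominant spike at lag 7 indicates a seasonal period of 7.

7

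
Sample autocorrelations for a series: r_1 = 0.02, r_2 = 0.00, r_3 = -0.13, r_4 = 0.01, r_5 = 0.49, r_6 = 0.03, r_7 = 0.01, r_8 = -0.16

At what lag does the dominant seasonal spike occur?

The largest autocorrelation is r_5 = 0.49; the remaining lags stay at or below 0.03.
The dominant spike at lag 5 indicates a seasonal period of 5.

5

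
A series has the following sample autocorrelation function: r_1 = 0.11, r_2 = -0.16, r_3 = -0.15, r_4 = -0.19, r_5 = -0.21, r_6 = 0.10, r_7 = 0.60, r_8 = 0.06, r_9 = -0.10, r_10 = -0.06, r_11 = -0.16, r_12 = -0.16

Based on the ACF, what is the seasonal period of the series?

The largest autocorrelation is r_7 = 0.60; the remaining lags stay at or below 0.11.
The dominant spike at lag 7 indicates a seasonal period of 7.

7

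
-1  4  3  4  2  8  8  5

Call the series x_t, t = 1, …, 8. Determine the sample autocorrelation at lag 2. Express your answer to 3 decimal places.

0.045

Mean x̄ = (-1 + 4 + 3 + 4 + 2 + 8 + 8 + 5)/8 = 4.1250
Σ(x_t−x̄)(x_{t+2}−x̄) = (5.7656) + (0.0156) + (2.3906) + (-0.4844) + (-8.2344) + (3.3906) = 2.8438
Denominator Σ(x_t−x̄)² = 62.8750
r_2 = 2.8438 / 62.8750 = 0.045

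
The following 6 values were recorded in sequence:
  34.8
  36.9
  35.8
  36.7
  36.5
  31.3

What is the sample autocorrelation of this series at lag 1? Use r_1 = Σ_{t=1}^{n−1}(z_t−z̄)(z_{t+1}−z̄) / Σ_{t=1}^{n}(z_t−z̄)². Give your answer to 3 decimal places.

Mean z̄ = (34.8 + 36.9 + 35.8 + 36.7 + 36.5 + 31.3)/6 = 35.3333
Deviations from mean: -0.5333, 1.5667, 0.4667, 1.3667, 1.1667, -4.0333
Σ(z_t−z̄)(z_{t+1}−z̄) = (-0.8356) + (0.7311) + (0.6378) + (1.5944) + (-4.7056) = -2.5778
Denominator Σ(z_t−z̄)² = 22.4533
r_1 = -2.5778 / 22.4533 = -0.115

-0.115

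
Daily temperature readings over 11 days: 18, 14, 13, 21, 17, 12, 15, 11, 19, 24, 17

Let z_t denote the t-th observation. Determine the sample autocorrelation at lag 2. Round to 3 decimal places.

Mean z̄ = (18 + 14 + 13 + 21 + 17 + 12 + 15 + 11 + 19 + 24 + 17)/11 = 16.4545
Numerator Σ_{t=1}^{9}(z_t−z̄)(z_{t+2}−z̄) = -58.5950
Denominator Σ(z_t−z̄)² = 156.7273
r_2 = -58.5950 / 156.7273 = -0.374

-0.374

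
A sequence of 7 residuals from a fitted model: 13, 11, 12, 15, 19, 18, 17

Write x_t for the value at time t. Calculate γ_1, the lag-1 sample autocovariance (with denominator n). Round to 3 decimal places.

5.429

Mean x̄ = (13 + 11 + 12 + 15 + 19 + 18 + 17)/7 = 15.0000
Deviations: -2.0000, -4.0000, -3.0000, 0.0000, 4.0000, 3.0000, 2.0000
Σ_{t=1}^{6}(x_t−x̄)(x_{t+1}−x̄) = 38.0000
γ_1 = 38.0000 / 7 = 5.429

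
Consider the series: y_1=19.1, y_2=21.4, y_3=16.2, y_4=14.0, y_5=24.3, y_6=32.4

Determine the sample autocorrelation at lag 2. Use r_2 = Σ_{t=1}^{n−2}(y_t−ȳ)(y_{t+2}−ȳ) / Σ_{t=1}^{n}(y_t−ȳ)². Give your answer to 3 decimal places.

Mean ȳ = (19.1 + 21.4 + 16.2 + 14.0 + 24.3 + 32.4)/6 = 21.2333
Deviations from mean: -2.1333, 0.1667, -5.0333, -7.2333, 3.0667, 11.1667
Σ(y_t−ȳ)(y_{t+2}−ȳ) = (10.7378) + (-1.2056) + (-15.4356) + (-80.7722) = -86.6756
Denominator Σ(y_t−ȳ)² = 216.3333
r_2 = -86.6756 / 216.3333 = -0.401

-0.401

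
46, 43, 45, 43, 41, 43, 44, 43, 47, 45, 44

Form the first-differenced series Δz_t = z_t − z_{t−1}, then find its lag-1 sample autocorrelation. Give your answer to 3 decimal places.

First differences Δz: -3, 2, -2, -2, 2, 1, -1, 4, -2, -1
Mean of differences = -0.2000
Numerator Σ(Δz_t−Δz̄)(Δz_{t+1}−Δz̄) = -18.6400
Denominator Σ(Δz_t−Δz̄)² = 47.6000
r_1(Δz) = -18.6400 / 47.6000 = -0.392

-0.392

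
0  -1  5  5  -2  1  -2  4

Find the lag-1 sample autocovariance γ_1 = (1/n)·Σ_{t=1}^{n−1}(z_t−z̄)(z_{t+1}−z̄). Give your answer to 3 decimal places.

-1.383

Mean z̄ = (0 − 1 + 5 + 5 − 2 + 1 − 2 + 4)/8 = 1.2500
Deviations: -1.2500, -2.2500, 3.7500, 3.7500, -3.2500, -0.2500, -3.2500, 2.7500
Σ_{t=1}^{7}(z_t−z̄)(z_{t+1}−z̄) = -11.0625
γ_1 = -11.0625 / 8 = -1.383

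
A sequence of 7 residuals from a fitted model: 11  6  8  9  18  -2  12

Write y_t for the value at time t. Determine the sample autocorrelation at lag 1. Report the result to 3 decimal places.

-0.604

Mean ȳ = (11 + 6 + 8 + 9 + 18 − 2 + 12)/7 = 8.8571
Numerator Σ_{t=1}^{6}(y_t−ȳ)(y_{t+1}−ȳ) = -135.8776
Denominator Σ(y_t−ȳ)² = 224.8571
r_1 = -135.8776 / 224.8571 = -0.604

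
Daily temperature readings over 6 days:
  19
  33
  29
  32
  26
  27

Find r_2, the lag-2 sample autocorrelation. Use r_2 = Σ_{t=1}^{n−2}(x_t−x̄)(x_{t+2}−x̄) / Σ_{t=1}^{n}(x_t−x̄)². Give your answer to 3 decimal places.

0.051

Mean x̄ = (19 + 33 + 29 + 32 + 26 + 27)/6 = 27.6667
Deviations from mean: -8.6667, 5.3333, 1.3333, 4.3333, -1.6667, -0.6667
Σ(x_t−x̄)(x_{t+2}−x̄) = (-11.5556) + (23.1111) + (-2.2222) + (-2.8889) = 6.4444
Denominator Σ(x_t−x̄)² = 127.3333
r_2 = 6.4444 / 127.3333 = 0.051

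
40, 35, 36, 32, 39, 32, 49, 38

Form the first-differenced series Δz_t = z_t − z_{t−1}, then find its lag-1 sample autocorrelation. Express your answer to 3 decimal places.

First differences Δz: -5, 1, -4, 7, -7, 17, -11
Mean of differences = -0.2857
Numerator Σ(Δz_t−Δz̄)(Δz_{t+1}−Δz̄) = -388.0816
Denominator Σ(Δz_t−Δz̄)² = 549.4286
r_1(Δz) = -388.0816 / 549.4286 = -0.706

-0.706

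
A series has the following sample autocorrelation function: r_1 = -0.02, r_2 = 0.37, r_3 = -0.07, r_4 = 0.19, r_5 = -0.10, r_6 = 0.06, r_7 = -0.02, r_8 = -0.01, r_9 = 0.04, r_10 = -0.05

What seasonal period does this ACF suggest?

2

The largest autocorrelation is r_2 = 0.37, with a weaker echo at lag 4 (0.19); the remaining lags stay at or below 0.06.
The dominant spike at lag 2 indicates a seasonal period of 2.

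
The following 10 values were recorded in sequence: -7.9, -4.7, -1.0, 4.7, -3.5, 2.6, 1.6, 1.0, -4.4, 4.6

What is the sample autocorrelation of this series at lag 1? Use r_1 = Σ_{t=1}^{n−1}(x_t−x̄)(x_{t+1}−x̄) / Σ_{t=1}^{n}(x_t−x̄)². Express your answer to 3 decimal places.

-0.063

Mean x̄ = (-7.9 − 4.7 − 1.0 + 4.7 − 3.5 + 2.6 + 1.6 + 1.0 − 4.4 + 4.6)/10 = -0.7000
Numerator Σ_{t=1}^{9}(x_t−x̄)(x_{t+1}−x̄) = -10.3800
Denominator Σ(x_t−x̄)² = 165.7800
r_1 = -10.3800 / 165.7800 = -0.063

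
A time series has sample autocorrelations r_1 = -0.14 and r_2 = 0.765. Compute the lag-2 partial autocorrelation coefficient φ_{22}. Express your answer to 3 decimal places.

φ_{22} = (r_2 − r_1²) / (1 − r_1²)
r_1² = (-0.14)² = 0.0196
Numerator = 0.765 − 0.0196 = 0.7454; denominator = 1 − 0.0196 = 0.9804
φ_{22} = 0.7454 / 0.9804 = 0.760

0.760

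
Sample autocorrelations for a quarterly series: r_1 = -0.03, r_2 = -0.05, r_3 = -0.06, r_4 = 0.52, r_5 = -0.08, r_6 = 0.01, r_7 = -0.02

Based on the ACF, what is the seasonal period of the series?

4

The largest autocorrelation is r_4 = 0.52; the remaining lags stay at or below 0.01.
The dominant spike at lag 4 indicates a seasonal period of 4.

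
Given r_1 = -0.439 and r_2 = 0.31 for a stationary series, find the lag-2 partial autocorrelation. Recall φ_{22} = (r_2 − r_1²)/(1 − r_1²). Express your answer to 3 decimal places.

0.145

φ_{22} = (r_2 − r_1²) / (1 − r_1²)
r_1² = (-0.439)² = 0.192721
Numerator = 0.31 − 0.1927 = 0.1173; denominator = 1 − 0.1927 = 0.8073
φ_{22} = 0.1173 / 0.8073 = 0.145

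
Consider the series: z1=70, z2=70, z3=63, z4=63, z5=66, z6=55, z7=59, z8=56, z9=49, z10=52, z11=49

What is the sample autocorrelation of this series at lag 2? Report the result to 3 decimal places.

0.391

Mean z̄ = (70 + 70 + 63 + 63 + 66 + 55 + 59 + 56 + 49 + 52 + 49)/11 = 59.2727
Numerator Σ_{t=1}^{9}(z_t−z̄)(z_{t+2}−z̄) = 233.3967
Denominator Σ(z_t−z̄)² = 596.1818
r_2 = 233.3967 / 596.1818 = 0.391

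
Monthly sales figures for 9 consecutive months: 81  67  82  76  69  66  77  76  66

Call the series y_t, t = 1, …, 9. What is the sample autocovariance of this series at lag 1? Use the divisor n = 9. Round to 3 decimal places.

Mean ȳ = (81 + 67 + 82 + 76 + 69 + 66 + 77 + 76 + 66)/9 = 73.3333
Σ_{t=1}^{8}(y_t−ȳ)(y_{t+1}−ȳ) = -96.7778
γ_1 = -96.7778 / 9 = -10.753

-10.753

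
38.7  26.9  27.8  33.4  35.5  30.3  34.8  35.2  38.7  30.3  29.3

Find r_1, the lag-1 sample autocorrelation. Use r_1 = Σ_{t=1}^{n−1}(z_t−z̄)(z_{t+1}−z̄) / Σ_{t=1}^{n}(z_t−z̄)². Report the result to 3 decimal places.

Mean z̄ = (38.7 + 26.9 + 27.8 + 33.4 + 35.5 + 30.3 + 34.8 + 35.2 + 38.7 + 30.3 + 29.3)/11 = 32.8091
Numerator Σ_{t=1}^{10}(z_t−z̄)(z_{t+1}−z̄) = -5.4592
Denominator Σ(z_t−z̄)² = 171.5891
r_1 = -5.4592 / 171.5891 = -0.032

-0.032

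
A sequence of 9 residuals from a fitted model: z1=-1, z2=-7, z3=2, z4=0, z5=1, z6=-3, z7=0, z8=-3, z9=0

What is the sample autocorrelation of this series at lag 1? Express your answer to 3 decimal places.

Mean z̄ = (-1 − 7 + 2 + 0 + 1 − 3 + 0 − 3 + 0)/9 = -1.2222
Numerator Σ_{t=1}^{8}(z_t−z̄)(z_{t+1}−z̄) = -23.7160
Denominator Σ(z_t−z̄)² = 59.5556
r_1 = -23.7160 / 59.5556 = -0.398

-0.398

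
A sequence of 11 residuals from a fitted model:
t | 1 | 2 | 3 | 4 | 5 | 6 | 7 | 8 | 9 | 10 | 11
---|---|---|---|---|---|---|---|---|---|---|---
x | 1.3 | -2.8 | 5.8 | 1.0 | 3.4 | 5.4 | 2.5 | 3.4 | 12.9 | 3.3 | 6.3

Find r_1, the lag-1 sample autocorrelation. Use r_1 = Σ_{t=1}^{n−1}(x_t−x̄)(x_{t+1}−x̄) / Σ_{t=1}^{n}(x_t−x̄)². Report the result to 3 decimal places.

-0.083

Mean x̄ = (1.3 − 2.8 + 5.8 + 1.0 + 3.4 + 5.4 + 2.5 + 3.4 + 12.9 + 3.3 + 6.3)/11 = 3.8636
Numerator Σ_{t=1}^{10}(x_t−x̄)(x_{t+1}−x̄) = -12.8686
Denominator Σ(x_t−x̄)² = 155.4855
r_1 = -12.8686 / 155.4855 = -0.083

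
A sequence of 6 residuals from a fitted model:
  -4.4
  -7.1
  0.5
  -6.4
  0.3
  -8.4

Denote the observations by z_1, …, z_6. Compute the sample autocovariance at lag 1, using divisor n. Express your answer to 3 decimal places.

-8.665

Mean z̄ = (-4.4 − 7.1 + 0.5 − 6.4 + 0.3 − 8.4)/6 = -4.2500
Deviations: -0.1500, -2.8500, 4.7500, -2.1500, 4.5500, -4.1500
Σ_{t=1}^{5}(z_t−z̄)(z_{t+1}−z̄) = -51.9875
γ_1 = -51.9875 / 6 = -8.665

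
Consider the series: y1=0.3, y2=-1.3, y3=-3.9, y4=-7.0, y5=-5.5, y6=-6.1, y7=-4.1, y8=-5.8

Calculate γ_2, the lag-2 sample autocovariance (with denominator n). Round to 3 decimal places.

Mean ȳ = (0.3 − 1.3 − 3.9 − 7.0 − 5.5 − 6.1 − 4.1 − 5.8)/8 = -4.1750
Deviations: 4.4750, 2.8750, 0.2750, -2.8250, -1.3250, -1.9250, 0.0750, -1.6250
Σ_{t=1}^{6}(y_t−ȳ)(y_{t+2}−ȳ) = 1.2113
γ_2 = 1.2113 / 8 = 0.151

0.151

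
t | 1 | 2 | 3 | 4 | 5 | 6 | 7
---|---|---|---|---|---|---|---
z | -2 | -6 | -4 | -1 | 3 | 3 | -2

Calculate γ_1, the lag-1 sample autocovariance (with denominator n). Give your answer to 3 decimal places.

4.560

Mean z̄ = (-2 − 6 − 4 − 1 + 3 + 3 − 2)/7 = -1.2857
Deviations: -0.7143, -4.7143, -2.7143, 0.2857, 4.2857, 4.2857, -0.7143
Σ_{t=1}^{6}(z_t−z̄)(z_{t+1}−z̄) = 31.9184
γ_1 = 31.9184 / 7 = 4.560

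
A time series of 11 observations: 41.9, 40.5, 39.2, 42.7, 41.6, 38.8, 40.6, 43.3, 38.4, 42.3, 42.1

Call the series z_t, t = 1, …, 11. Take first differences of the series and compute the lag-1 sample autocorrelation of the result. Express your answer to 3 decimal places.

-0.493

First differences Δz: -1.4, -1.3, 3.5, -1.1, -2.8, 1.8, 2.7, -4.9, 3.9, -0.2
Mean of differences = 0.0200
Numerator Σ(Δz_t−Δz̄)(Δz_{t+1}−Δz̄) = -36.8364
Denominator Σ(Δz_t−Δz̄)² = 74.7360
r_1(Δz) = -36.8364 / 74.7360 = -0.493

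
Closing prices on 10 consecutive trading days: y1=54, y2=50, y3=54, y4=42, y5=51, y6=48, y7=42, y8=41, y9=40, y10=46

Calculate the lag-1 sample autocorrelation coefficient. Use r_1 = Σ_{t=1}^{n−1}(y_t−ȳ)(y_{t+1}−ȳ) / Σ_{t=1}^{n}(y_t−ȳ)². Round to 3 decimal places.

Mean ȳ = (54 + 50 + 54 + 42 + 51 + 48 + 42 + 41 + 40 + 46)/10 = 46.8000
Numerator Σ_{t=1}^{9}(y_t−ȳ)(y_{t+1}−ȳ) = 63.3600
Denominator Σ(y_t−ȳ)² = 259.6000
r_1 = 63.3600 / 259.6000 = 0.244

0.244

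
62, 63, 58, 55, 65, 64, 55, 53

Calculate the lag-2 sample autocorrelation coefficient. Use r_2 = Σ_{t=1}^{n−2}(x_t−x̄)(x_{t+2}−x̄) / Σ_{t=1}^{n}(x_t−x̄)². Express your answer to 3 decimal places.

-0.660

Mean x̄ = (62 + 63 + 58 + 55 + 65 + 64 + 55 + 53)/8 = 59.3750
Deviations from mean: 2.6250, 3.6250, -1.3750, -4.3750, 5.6250, 4.6250, -4.3750, -6.3750
Numerator Σ_{t=1}^{6}(x_t−x̄)(x_{t+2}−x̄) = -101.5313
Denominator Σ(x_t−x̄)² = 153.8750
r_2 = -101.5313 / 153.8750 = -0.660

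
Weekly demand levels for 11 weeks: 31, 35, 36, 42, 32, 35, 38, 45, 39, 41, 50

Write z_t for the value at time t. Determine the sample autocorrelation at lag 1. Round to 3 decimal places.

0.180

Mean z̄ = (31 + 35 + 36 + 42 + 32 + 35 + 38 + 45 + 39 + 41 + 50)/11 = 38.5455
Numerator Σ_{t=1}^{10}(z_t−z̄)(z_{t+1}−z̄) = 58.1570
Denominator Σ(z_t−z̄)² = 322.7273
r_1 = 58.1570 / 322.7273 = 0.180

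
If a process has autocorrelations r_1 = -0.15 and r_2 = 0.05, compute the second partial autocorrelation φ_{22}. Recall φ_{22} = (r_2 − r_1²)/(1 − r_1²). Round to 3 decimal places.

φ_{22} = (r_2 − r_1²) / (1 − r_1²)
r_1² = (-0.15)² = 0.0225
Numerator = 0.05 − 0.0225 = 0.0275; denominator = 1 − 0.0225 = 0.9775
φ_{22} = 0.0275 / 0.9775 = 0.028

0.028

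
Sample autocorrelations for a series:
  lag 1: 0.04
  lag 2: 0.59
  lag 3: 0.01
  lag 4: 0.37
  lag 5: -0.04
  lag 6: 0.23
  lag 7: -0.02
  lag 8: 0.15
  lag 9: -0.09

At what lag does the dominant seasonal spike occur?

2

The largest autocorrelation is r_2 = 0.59, with weaker echoes at lags 4 (0.37), 6 (0.23) and 8 (0.15); the remaining lags stay at or below 0.04.
The dominant spike at lag 2 indicates a seasonal period of 2.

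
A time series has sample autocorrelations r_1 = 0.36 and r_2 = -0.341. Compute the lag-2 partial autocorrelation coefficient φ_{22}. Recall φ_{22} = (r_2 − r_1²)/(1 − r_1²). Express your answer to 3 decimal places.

φ_{22} = (r_2 − r_1²) / (1 − r_1²)
r_1² = (0.36)² = 0.1296
Numerator = -0.341 − 0.1296 = -0.4706; denominator = 1 − 0.1296 = 0.8704
φ_{22} = -0.4706 / 0.8704 = -0.541

-0.541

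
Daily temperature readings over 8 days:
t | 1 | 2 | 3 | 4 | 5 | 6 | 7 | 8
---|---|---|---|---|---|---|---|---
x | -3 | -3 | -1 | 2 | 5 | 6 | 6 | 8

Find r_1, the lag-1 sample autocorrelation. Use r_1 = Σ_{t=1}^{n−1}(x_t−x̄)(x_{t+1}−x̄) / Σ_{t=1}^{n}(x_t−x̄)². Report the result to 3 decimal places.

0.674

Mean x̄ = (-3 − 3 − 1 + 2 + 5 + 6 + 6 + 8)/8 = 2.5000
Deviations from mean: -5.5000, -5.5000, -3.5000, -0.5000, 2.5000, 3.5000, 3.5000, 5.5000
Σ(x_t−x̄)(x_{t+1}−x̄) = (30.2500) + (19.2500) + (1.7500) + (-1.2500) + (8.7500) + (12.2500) + (19.2500) = 90.2500
Denominator Σ(x_t−x̄)² = 134.0000
r_1 = 90.2500 / 134.0000 = 0.674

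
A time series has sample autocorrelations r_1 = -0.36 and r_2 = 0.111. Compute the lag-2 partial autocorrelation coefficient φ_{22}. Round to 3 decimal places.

-0.021

φ_{22} = (r_2 − r_1²) / (1 − r_1²)
r_1² = (-0.36)² = 0.1296
Numerator = 0.111 − 0.1296 = -0.0186; denominator = 1 − 0.1296 = 0.8704
φ_{22} = -0.0186 / 0.8704 = -0.021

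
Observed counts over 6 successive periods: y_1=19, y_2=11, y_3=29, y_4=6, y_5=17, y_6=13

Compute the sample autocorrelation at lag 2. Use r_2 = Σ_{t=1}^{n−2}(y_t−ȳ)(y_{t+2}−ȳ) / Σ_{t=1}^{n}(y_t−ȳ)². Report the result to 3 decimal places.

Mean ȳ = (19 + 11 + 29 + 6 + 17 + 13)/6 = 15.8333
Deviations from mean: 3.1667, -4.8333, 13.1667, -9.8333, 1.1667, -2.8333
Numerator Σ_{t=1}^{4}(y_t−ȳ)(y_{t+2}−ȳ) = 132.4444
Denominator Σ(y_t−ȳ)² = 312.8333
r_2 = 132.4444 / 312.8333 = 0.423

0.423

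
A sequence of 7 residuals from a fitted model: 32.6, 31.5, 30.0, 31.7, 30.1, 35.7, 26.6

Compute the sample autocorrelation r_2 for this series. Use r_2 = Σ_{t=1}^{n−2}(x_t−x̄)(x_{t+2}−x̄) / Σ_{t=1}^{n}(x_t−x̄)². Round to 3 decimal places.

0.152

Mean x̄ = (32.6 + 31.5 + 30.0 + 31.7 + 30.1 + 35.7 + 26.6)/7 = 31.1714
Deviations from mean: 1.4286, 0.3286, -1.1714, 0.5286, -1.0714, 4.5286, -4.5714
Numerator Σ_{t=1}^{5}(x_t−x̄)(x_{t+2}−x̄) = 7.0469
Denominator Σ(x_t−x̄)² = 46.3543
r_2 = 7.0469 / 46.3543 = 0.152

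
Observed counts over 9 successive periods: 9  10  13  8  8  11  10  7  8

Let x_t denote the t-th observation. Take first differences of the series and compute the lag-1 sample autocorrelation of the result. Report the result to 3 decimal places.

First differences Δx: 1, 3, -5, 0, 3, -1, -3, 1
Mean of differences = -0.1250
Numerator Σ(Δx_t−Δx̄)(Δx_{t+1}−Δx̄) = -15.3906
Denominator Σ(Δx_t−Δx̄)² = 54.8750
r_1(Δx) = -15.3906 / 54.8750 = -0.280

-0.280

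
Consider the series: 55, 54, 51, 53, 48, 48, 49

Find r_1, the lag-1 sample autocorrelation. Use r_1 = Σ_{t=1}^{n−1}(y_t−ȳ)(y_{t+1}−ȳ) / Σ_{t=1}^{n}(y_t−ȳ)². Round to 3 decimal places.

Mean ȳ = (55 + 54 + 51 + 53 + 48 + 48 + 49)/7 = 51.1429
Numerator Σ_{t=1}^{6}(y_t−ȳ)(y_{t+1}−ȳ) = 21.1224
Denominator Σ(y_t−ȳ)² = 50.8571
r_1 = 21.1224 / 50.8571 = 0.415

0.415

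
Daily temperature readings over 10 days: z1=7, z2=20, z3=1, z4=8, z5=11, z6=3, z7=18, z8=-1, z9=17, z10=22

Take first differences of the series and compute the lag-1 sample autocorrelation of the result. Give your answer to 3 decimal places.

-0.664

First differences Δz: 13, -19, 7, 3, -8, 15, -19, 18, 5
Mean of differences = 1.6667
Numerator Σ(Δz_t−Δz̄)(Δz_{t+1}−Δz̄) = -1037.7778
Denominator Σ(Δz_t−Δz̄)² = 1562.0000
r_1(Δz) = -1037.7778 / 1562.0000 = -0.664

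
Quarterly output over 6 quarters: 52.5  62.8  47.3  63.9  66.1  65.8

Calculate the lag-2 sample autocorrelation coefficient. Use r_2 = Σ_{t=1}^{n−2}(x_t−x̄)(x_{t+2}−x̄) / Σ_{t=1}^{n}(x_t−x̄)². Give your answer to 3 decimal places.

Mean x̄ = (52.5 + 62.8 + 47.3 + 63.9 + 66.1 + 65.8)/6 = 59.7333
Deviations from mean: -7.2333, 3.0667, -12.4333, 4.1667, 6.3667, 6.0667
Σ(x_t−x̄)(x_{t+2}−x̄) = (89.9344) + (12.7778) + (-79.1589) + (25.2778) = 48.8311
Denominator Σ(x_t−x̄)² = 311.0133
r_2 = 48.8311 / 311.0133 = 0.157

0.157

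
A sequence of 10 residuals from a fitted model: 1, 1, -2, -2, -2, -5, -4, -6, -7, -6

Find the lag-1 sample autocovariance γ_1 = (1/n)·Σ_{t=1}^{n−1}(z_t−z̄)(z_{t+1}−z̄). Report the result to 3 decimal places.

Mean z̄ = (1 + 1 − 2 − 2 − 2 − 5 − 4 − 6 − 7 − 6)/10 = -3.2000
Σ_{t=1}^{9}(z_t−z̄)(z_{t+1}−z̄) = 48.3600
γ_1 = 48.3600 / 10 = 4.836

4.836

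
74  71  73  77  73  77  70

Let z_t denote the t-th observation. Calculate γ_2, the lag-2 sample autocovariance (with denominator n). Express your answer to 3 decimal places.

0.723

Mean z̄ = (74 + 71 + 73 + 77 + 73 + 77 + 70)/7 = 73.5714
Σ_{t=1}^{5}(z_t−z̄)(z_{t+2}−z̄) = 5.0612
γ_2 = 5.0612 / 7 = 0.723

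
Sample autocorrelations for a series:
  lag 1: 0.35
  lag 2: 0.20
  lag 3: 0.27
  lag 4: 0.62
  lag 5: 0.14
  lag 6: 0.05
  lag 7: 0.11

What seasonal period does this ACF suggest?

The largest autocorrelation is r_4 = 0.62; the remaining lags stay at or below 0.35. The elevated value at lag 1 (0.35), dropping to 0.20 at lag 2, reflects decaying short-term dependence rather than seasonality.
The dominant spike at lag 4 indicates a seasonal period of 4.

4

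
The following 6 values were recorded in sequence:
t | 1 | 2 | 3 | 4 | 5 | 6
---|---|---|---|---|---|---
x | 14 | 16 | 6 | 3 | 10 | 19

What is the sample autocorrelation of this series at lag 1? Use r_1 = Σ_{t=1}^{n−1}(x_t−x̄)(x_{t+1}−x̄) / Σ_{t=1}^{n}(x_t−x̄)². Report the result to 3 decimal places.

Mean x̄ = (14 + 16 + 6 + 3 + 10 + 19)/6 = 11.3333
Deviations from mean: 2.6667, 4.6667, -5.3333, -8.3333, -1.3333, 7.6667
Σ(x_t−x̄)(x_{t+1}−x̄) = (12.4444) + (-24.8889) + (44.4444) + (11.1111) + (-10.2222) = 32.8889
Denominator Σ(x_t−x̄)² = 187.3333
r_1 = 32.8889 / 187.3333 = 0.176

0.176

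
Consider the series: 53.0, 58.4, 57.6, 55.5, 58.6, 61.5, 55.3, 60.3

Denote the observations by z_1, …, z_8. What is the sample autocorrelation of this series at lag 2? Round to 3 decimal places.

Mean z̄ = (53.0 + 58.4 + 57.6 + 55.5 + 58.6 + 61.5 + 55.3 + 60.3)/8 = 57.5250
Deviations from mean: -4.5250, 0.8750, 0.0750, -2.0250, 1.0750, 3.9750, -2.2250, 2.7750
Numerator Σ_{t=1}^{6}(z_t−z̄)(z_{t+2}−z̄) = -1.4413
Denominator Σ(z_t−z̄)² = 54.9550
r_2 = -1.4413 / 54.9550 = -0.026

-0.026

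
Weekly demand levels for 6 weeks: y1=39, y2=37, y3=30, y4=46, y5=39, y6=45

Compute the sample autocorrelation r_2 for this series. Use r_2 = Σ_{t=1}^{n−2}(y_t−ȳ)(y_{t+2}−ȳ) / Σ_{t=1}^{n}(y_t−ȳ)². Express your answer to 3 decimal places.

Mean ȳ = (39 + 37 + 30 + 46 + 39 + 45)/6 = 39.3333
Deviations from mean: -0.3333, -2.3333, -9.3333, 6.6667, -0.3333, 5.6667
Σ(y_t−ȳ)(y_{t+2}−ȳ) = (3.1111) + (-15.5556) + (3.1111) + (37.7778) = 28.4444
Denominator Σ(y_t−ȳ)² = 169.3333
r_2 = 28.4444 / 169.3333 = 0.168

0.168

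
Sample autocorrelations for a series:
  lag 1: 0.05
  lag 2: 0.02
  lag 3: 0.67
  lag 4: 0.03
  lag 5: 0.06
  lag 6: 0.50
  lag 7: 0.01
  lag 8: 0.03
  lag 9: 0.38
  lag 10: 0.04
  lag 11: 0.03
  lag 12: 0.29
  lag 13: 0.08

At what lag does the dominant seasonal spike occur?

The largest autocorrelation is r_3 = 0.67, with weaker echoes at lags 6 (0.50), 9 (0.38) and 12 (0.29); the remaining lags stay at or below 0.08.
The dominant spike at lag 3 indicates a seasonal period of 3.

3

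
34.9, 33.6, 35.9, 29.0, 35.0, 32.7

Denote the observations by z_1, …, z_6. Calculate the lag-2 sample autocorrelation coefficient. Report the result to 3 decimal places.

Mean z̄ = (34.9 + 33.6 + 35.9 + 29.0 + 35.0 + 32.7)/6 = 33.5167
Deviations from mean: 1.3833, 0.0833, 2.3833, -4.5167, 1.4833, -0.8167
Σ(z_t−z̄)(z_{t+2}−z̄) = (3.2969) + (-0.3764) + (3.5353) + (3.6886) = 10.1444
Denominator Σ(z_t−z̄)² = 30.8683
r_2 = 10.1444 / 30.8683 = 0.329

0.329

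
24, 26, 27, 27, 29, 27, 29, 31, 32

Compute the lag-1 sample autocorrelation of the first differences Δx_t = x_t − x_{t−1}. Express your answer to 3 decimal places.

-0.429

First differences Δx: 2, 1, 0, 2, -2, 2, 2, 1
Mean of differences = 1.0000
Numerator Σ(Δx_t−Δx̄)(Δx_{t+1}−Δx̄) = -6.0000
Denominator Σ(Δx_t−Δx̄)² = 14.0000
r_1(Δx) = -6.0000 / 14.0000 = -0.429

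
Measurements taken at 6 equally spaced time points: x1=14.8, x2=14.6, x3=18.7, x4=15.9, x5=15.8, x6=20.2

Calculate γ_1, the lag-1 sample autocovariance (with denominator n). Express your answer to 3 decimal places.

Mean x̄ = (14.8 + 14.6 + 18.7 + 15.9 + 15.8 + 20.2)/6 = 16.6667
Σ_{t=1}^{5}(x_t−x̄)(x_{t+1}−x̄) = -4.3011
γ_1 = -4.3011 / 6 = -0.717

-0.717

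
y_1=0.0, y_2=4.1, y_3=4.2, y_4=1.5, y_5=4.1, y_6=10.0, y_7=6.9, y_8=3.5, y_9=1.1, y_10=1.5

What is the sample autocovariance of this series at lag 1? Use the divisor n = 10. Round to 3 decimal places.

Mean ȳ = (0.0 + 4.1 + 4.2 + 1.5 + 4.1 + 10.0 + 6.9 + 3.5 + 1.1 + 1.5)/10 = 3.6900
Σ_{t=1}^{9}(y_t−ȳ)(y_{t+1}−ȳ) = 25.0779
γ_1 = 25.0779 / 10 = 2.508

2.508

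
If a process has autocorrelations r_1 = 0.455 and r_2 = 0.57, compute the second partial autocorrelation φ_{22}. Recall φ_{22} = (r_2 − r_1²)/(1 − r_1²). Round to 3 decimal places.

φ_{22} = (r_2 − r_1²) / (1 − r_1²)
r_1² = (0.455)² = 0.207025
Numerator = 0.57 − 0.2070 = 0.3630; denominator = 1 − 0.2070 = 0.7930
φ_{22} = 0.3630 / 0.7930 = 0.458

0.458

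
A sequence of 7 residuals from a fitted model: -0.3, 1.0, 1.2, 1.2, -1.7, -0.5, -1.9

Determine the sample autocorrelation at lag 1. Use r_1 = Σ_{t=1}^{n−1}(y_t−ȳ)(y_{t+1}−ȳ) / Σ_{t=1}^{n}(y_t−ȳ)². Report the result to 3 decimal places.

Mean ȳ = (-0.3 + 1.0 + 1.2 + 1.2 − 1.7 − 0.5 − 1.9)/7 = -0.1429
Deviations from mean: -0.1571, 1.1429, 1.3429, 1.3429, -1.5571, -0.3571, -1.7571
Σ(y_t−ȳ)(y_{t+1}−ȳ) = (-0.1796) + (1.5347) + (1.8033) + (-2.0910) + (0.5561) + (0.6276) = 2.2510
Denominator Σ(y_t−ȳ)² = 10.5771
r_1 = 2.2510 / 10.5771 = 0.213

0.213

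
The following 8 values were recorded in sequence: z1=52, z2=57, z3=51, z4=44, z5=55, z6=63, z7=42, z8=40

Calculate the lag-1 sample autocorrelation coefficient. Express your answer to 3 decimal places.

Mean z̄ = (52 + 57 + 51 + 44 + 55 + 63 + 42 + 40)/8 = 50.5000
Deviations from mean: 1.5000, 6.5000, 0.5000, -6.5000, 4.5000, 12.5000, -8.5000, -10.5000
Numerator Σ_{t=1}^{7}(z_t−z̄)(z_{t+1}−z̄) = 19.7500
Denominator Σ(z_t−z̄)² = 446.0000
r_1 = 19.7500 / 446.0000 = 0.044

0.044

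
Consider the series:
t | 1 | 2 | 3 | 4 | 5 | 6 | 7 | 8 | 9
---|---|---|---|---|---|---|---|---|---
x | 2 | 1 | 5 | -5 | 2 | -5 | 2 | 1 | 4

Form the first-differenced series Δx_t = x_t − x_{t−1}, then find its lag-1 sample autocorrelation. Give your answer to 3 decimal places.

-0.812

First differences Δx: -1, 4, -10, 7, -7, 7, -1, 3
Mean of differences = 0.2500
Numerator Σ(Δx_t−Δx̄)(Δx_{t+1}−Δx̄) = -222.0625
Denominator Σ(Δx_t−Δx̄)² = 273.5000
r_1(Δx) = -222.0625 / 273.5000 = -0.812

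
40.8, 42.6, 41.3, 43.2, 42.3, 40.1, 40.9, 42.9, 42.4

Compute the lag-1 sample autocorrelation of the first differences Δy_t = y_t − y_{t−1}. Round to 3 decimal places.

-0.309

First differences Δy: 1.8, -1.3, 1.9, -0.9, -2.2, 0.8, 2.0, -0.5
Mean of differences = 0.2000
Numerator Σ(Δy_t−Δȳ)(Δy_{t+1}−Δȳ) = -5.8000
Denominator Σ(Δy_t−Δȳ)² = 18.7600
r_1(Δy) = -5.8000 / 18.7600 = -0.309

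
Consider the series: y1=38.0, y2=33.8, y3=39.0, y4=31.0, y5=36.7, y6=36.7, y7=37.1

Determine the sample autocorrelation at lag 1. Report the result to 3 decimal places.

Mean ȳ = (38.0 + 33.8 + 39.0 + 31.0 + 36.7 + 36.7 + 37.1)/7 = 36.0429
Numerator Σ_{t=1}^{6}(y_t−ȳ)(y_{t+1}−ȳ) = -28.1218
Denominator Σ(y_t−ȳ)² = 45.0171
r_1 = -28.1218 / 45.0171 = -0.625

-0.625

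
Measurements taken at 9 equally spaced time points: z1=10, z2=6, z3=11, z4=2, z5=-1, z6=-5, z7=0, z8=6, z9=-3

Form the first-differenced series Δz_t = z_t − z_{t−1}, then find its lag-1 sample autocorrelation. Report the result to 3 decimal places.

First differences Δz: -4, 5, -9, -3, -4, 5, 6, -9
Mean of differences = -1.6250
Numerator Σ(Δz_t−Δz̄)(Δz_{t+1}−Δz̄) = -72.6406
Denominator Σ(Δz_t−Δz̄)² = 267.8750
r_1(Δz) = -72.6406 / 267.8750 = -0.271

-0.271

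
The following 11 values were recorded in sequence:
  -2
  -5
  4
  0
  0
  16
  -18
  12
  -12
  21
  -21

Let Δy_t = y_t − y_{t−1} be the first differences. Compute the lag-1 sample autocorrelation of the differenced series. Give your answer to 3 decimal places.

First differences Δy: -3, 9, -4, 0, 16, -34, 30, -24, 33, -42
Mean of differences = -1.9000
Numerator Σ(Δy_t−Δȳ)(Δy_{t+1}−Δȳ) = -4479.2100
Denominator Σ(Δy_t−Δȳ)² = 5810.9000
r_1(Δy) = -4479.2100 / 5810.9000 = -0.771

-0.771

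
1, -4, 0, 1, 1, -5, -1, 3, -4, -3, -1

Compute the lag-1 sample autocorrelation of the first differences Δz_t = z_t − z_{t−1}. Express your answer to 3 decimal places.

-0.347

First differences Δz: -5, 4, 1, 0, -6, 4, 4, -7, 1, 2
Mean of differences = -0.2000
Numerator Σ(Δz_t−Δz̄)(Δz_{t+1}−Δz̄) = -56.8400
Denominator Σ(Δz_t−Δz̄)² = 163.6000
r_1(Δz) = -56.8400 / 163.6000 = -0.347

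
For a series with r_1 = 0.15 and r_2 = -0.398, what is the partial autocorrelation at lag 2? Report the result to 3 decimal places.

φ_{22} = (r_2 − r_1²) / (1 − r_1²)
r_1² = (0.15)² = 0.0225
Numerator = -0.398 − 0.0225 = -0.4205; denominator = 1 − 0.0225 = 0.9775
φ_{22} = -0.4205 / 0.9775 = -0.430

-0.430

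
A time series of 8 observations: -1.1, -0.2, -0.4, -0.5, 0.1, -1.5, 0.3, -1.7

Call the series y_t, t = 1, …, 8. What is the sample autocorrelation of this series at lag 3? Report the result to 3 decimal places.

Mean ȳ = (-1.1 − 0.2 − 0.4 − 0.5 + 0.1 − 1.5 + 0.3 − 1.7)/8 = -0.6250
Deviations from mean: -0.4750, 0.4250, 0.2250, 0.1250, 0.7250, -0.8750, 0.9250, -1.0750
Numerator Σ_{t=1}^{5}(y_t−ȳ)(y_{t+3}−ȳ) = -0.6119
Denominator Σ(y_t−ȳ)² = 3.7750
r_3 = -0.6119 / 3.7750 = -0.162

-0.162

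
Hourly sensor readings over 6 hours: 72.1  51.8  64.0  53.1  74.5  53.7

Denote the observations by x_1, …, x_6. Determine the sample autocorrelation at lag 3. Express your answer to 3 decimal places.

Mean x̄ = (72.1 + 51.8 + 64.0 + 53.1 + 74.5 + 53.7)/6 = 61.5333
Deviations from mean: 10.5667, -9.7333, 2.4667, -8.4333, 12.9667, -7.8333
Σ(x_t−x̄)(x_{t+3}−x̄) = (-89.1122) + (-126.2089) + (-19.3222) = -234.6433
Denominator Σ(x_t−x̄)² = 513.0933
r_3 = -234.6433 / 513.0933 = -0.457

-0.457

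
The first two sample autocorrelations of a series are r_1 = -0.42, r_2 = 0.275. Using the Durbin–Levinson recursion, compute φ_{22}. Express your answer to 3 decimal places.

0.120

φ_{22} = (r_2 − r_1²) / (1 − r_1²)
r_1² = (-0.42)² = 0.1764
Numerator = 0.275 − 0.1764 = 0.0986; denominator = 1 − 0.1764 = 0.8236
φ_{22} = 0.0986 / 0.8236 = 0.120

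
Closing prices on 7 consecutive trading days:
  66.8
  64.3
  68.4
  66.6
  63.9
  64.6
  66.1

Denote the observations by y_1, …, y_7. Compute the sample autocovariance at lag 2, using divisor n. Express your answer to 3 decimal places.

-0.727

Mean ȳ = (66.8 + 64.3 + 68.4 + 66.6 + 63.9 + 64.6 + 66.1)/7 = 65.8143
Σ_{t=1}^{5}(y_t−ȳ)(y_{t+2}−ȳ) = -5.0918
γ_2 = -5.0918 / 7 = -0.727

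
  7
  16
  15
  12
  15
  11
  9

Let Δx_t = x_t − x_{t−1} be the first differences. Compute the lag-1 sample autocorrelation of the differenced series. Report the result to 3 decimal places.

-0.146

First differences Δx: 9, -1, -3, 3, -4, -2
Mean of differences = 0.3333
Numerator Σ(Δx_t−Δx̄)(Δx_{t+1}−Δx̄) = -17.4444
Denominator Σ(Δx_t−Δx̄)² = 119.3333
r_1(Δx) = -17.4444 / 119.3333 = -0.146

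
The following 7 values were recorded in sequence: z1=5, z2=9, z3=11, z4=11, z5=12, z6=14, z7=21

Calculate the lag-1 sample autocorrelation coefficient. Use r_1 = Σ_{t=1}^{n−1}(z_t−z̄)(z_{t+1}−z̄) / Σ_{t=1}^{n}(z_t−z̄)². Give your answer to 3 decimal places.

0.294

Mean z̄ = (5 + 9 + 11 + 11 + 12 + 14 + 21)/7 = 11.8571
Deviations from mean: -6.8571, -2.8571, -0.8571, -0.8571, 0.1429, 2.1429, 9.1429
Σ(z_t−z̄)(z_{t+1}−z̄) = (19.5918) + (2.4490) + (0.7347) + (-0.1224) + (0.3061) + (19.5918) = 42.5510
Denominator Σ(z_t−z̄)² = 144.8571
r_1 = 42.5510 / 144.8571 = 0.294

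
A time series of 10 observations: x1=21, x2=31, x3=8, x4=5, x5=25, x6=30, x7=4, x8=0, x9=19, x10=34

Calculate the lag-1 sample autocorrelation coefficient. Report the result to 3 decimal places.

0.076

Mean x̄ = (21 + 31 + 8 + 5 + 25 + 30 + 4 + 0 + 19 + 34)/10 = 17.7000
Numerator Σ_{t=1}^{9}(x_t−x̄)(x_{t+1}−x̄) = 107.3100
Denominator Σ(x_t−x̄)² = 1416.1000
r_1 = 107.3100 / 1416.1000 = 0.076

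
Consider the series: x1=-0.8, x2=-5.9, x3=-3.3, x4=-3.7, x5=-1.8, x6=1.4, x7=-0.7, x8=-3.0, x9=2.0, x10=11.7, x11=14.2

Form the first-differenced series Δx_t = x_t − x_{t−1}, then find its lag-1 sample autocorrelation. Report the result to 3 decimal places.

First differences Δx: -5.1, 2.6, -0.4, 1.9, 3.2, -2.1, -2.3, 5.0, 9.7, 2.5
Mean of differences = 1.5000
Numerator Σ(Δx_t−Δx̄)(Δx_{t+1}−Δx̄) = 21.7300
Denominator Σ(Δx_t−Δx̄)² = 159.3200
r_1(Δx) = 21.7300 / 159.3200 = 0.136

0.136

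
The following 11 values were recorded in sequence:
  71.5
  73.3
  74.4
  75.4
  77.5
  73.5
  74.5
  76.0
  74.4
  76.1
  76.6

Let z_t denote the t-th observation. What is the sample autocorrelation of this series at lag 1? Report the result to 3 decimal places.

0.161

Mean z̄ = (71.5 + 73.3 + 74.4 + 75.4 + 77.5 + 73.5 + 74.5 + 76.0 + 74.4 + 76.1 + 76.6)/11 = 74.8364
Numerator Σ_{t=1}^{10}(z_t−z̄)(z_{t+1}−z̄) = 4.7196
Denominator Σ(z_t−z̄)² = 29.2455
r_1 = 4.7196 / 29.2455 = 0.161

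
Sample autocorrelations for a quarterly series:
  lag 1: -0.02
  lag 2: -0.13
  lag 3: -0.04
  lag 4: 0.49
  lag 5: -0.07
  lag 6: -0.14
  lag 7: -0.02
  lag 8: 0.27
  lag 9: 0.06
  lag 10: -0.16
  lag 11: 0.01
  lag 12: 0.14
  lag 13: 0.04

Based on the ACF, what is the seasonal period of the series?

The largest autocorrelation is r_4 = 0.49, with a weaker echo at lag 8 (0.27); the remaining lags stay at or below 0.14.
The dominant spike at lag 4 indicates a seasonal period of 4.

4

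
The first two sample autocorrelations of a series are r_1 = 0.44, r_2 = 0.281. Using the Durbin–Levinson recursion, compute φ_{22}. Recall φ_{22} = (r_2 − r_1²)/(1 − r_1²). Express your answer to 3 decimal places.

0.108

φ_{22} = (r_2 − r_1²) / (1 − r_1²)
r_1² = (0.44)² = 0.1936
Numerator = 0.281 − 0.1936 = 0.0874; denominator = 1 − 0.1936 = 0.8064
φ_{22} = 0.0874 / 0.8064 = 0.108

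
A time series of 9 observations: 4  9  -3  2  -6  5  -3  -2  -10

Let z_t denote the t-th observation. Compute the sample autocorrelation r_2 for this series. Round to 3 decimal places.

0.246

Mean z̄ = (4 + 9 − 3 + 2 − 6 + 5 − 3 − 2 − 10)/9 = -0.4444
Σ(z_t−z̄)(z_{t+2}−z̄) = (-11.3580) + (23.0864) + (14.1975) + (13.3086) + (14.1975) + (-8.4691) + (24.4198) = 69.3827
Denominator Σ(z_t−z̄)² = 282.2222
r_2 = 69.3827 / 282.2222 = 0.246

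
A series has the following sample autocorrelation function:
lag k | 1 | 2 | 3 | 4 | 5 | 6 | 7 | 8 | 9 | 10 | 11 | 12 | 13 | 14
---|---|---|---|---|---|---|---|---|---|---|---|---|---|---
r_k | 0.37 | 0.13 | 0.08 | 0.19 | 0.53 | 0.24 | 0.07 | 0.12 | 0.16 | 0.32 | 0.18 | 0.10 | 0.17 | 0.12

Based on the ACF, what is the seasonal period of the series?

The largest autocorrelation is r_5 = 0.53; the remaining lags stay at or below 0.37. The elevated value at lag 1 (0.37), dropping to 0.13 at lag 2, reflects decaying short-term dependence rather than seasonality.
The dominant spike at lag 5 indicates a seasonal period of 5.

5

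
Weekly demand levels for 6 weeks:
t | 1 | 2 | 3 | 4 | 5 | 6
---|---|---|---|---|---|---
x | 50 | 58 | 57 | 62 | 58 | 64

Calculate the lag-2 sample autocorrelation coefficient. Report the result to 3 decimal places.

0.269

Mean x̄ = (50 + 58 + 57 + 62 + 58 + 64)/6 = 58.1667
Deviations from mean: -8.1667, -0.1667, -1.1667, 3.8333, -0.1667, 5.8333
Σ(x_t−x̄)(x_{t+2}−x̄) = (9.5278) + (-0.6389) + (0.1944) + (22.3611) = 31.4444
Denominator Σ(x_t−x̄)² = 116.8333
r_2 = 31.4444 / 116.8333 = 0.269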